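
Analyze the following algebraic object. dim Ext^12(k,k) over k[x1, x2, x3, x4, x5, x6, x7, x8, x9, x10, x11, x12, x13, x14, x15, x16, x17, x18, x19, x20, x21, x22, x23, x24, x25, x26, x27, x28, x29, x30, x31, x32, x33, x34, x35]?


C(n,i)=C(35,12)=834451800


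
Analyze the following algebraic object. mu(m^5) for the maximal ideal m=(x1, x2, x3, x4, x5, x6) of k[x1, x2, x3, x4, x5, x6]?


Graded Nakayama: mu(m^d) = dim_k (m^d/m^(d+1)) = #degree-5 monomials in 6 vars
C(n+d-1,d)=C(10,5)=252


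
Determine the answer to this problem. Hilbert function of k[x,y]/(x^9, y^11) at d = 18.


k[x,y], I = (x^9, y^11), d = 18
Need i < 9 and d-i < 11.
Range: 8 <= i <= 8.
H(18) = 1


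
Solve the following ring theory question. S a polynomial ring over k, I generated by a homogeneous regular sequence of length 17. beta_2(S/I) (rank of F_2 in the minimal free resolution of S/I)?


Regular sequence => Koszul complex is the minimal free resolution.
Syz_1 minimally generated by Koszul relations f_i*e_j - f_j*e_i (i<j): mu(Syz_1) = beta_2 = C(m,2) = m(m-1)/2
m=17
17*16/2 = 136


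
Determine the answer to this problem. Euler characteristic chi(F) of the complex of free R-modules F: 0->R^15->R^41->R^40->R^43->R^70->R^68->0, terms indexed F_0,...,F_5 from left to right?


chi = sum (-1)^i * rank:
(-1)^0*15=15
(-1)^1*41=-41
(-1)^2*40=40
(-1)^3*43=-43
(-1)^4*70=70
(-1)^5*68=-68
chi=-27


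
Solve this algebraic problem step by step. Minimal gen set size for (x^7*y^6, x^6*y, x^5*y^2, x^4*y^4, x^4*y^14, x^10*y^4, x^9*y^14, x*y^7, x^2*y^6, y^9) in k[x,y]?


Remove redundant (divisible by others).
x^7*y^6 redundant.
x^10*y^4 redundant.
x^9*y^14 redundant.
x^4*y^14 redundant.
Min: x^6*y, x^5*y^2, x^4*y^4, x^2*y^6, x*y^7, y^9
Count=6


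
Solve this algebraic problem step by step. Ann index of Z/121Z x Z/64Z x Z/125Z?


Exponent = lcm of the cyclic orders; pairwise coprime => product.
11^2*2^6*5^3=121*64*125=968000


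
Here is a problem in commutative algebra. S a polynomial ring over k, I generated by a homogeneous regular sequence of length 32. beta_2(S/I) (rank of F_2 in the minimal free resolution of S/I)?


Regular sequence => Koszul complex is the minimal free resolution.
Syz_1 minimally generated by Koszul relations f_i*e_j - f_j*e_i (i<j): mu(Syz_1) = beta_2 = C(m,2) = m(m-1)/2
m=32
32*31/2 = 496


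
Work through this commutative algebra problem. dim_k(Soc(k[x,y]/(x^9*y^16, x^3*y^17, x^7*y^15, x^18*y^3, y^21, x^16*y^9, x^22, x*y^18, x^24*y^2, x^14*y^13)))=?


Socle = ann(m) = span of standard monomials u with x*u, y*u in I (staircase corners).
Redundant generators: x^24*y^2, x^9*y^16
Minimal generators: x^22, x^18*y^3, x^16*y^9, x^14*y^13, x^7*y^15, x^3*y^17, x*y^18, y^21
Corners: y^20, x^2y^17, x^6y^16, x^13y^14, x^15y^12, x^17y^8, x^21y^2
Socle dim=7


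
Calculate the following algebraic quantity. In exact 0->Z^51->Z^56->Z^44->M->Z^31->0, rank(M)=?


Alt sum=0:
(-1)^0*51 + (-1)^1*56 + (-1)^2*44 + (-1)^3*? + (-1)^4*31=0
rank(M)=70


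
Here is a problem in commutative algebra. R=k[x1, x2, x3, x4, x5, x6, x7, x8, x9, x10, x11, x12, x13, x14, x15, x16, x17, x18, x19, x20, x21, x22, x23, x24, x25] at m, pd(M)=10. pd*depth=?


pd+depth=25
depth=25-10=15
pd*depth=10*15=150


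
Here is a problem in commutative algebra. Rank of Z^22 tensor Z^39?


rank(M(x)N) = rank(M)*rank(N)
22*39 = 858


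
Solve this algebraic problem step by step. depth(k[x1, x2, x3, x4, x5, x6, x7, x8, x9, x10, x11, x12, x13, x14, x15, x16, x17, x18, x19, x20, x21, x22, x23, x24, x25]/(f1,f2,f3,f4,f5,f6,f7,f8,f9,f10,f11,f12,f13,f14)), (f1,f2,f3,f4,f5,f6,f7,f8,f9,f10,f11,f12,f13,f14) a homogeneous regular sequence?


depth(R)=25
depth(R/I)=25-14=11


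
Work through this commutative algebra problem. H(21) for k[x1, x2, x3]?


C(d+n-1,n-1)=C(23,2)=253


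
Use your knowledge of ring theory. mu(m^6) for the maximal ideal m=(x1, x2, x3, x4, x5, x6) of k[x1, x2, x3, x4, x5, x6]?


Graded Nakayama: mu(m^d) = dim_k (m^d/m^(d+1)) = #degree-6 monomials in 6 vars
C(n+d-1,d)=C(11,6)=462


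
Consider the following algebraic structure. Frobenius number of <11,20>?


gcd(11,20)=1 => F=ab-a-b=11*20-11-20=220-31=189


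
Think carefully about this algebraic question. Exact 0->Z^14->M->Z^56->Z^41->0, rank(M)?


Alt sum=0:
(-1)^0*14 + (-1)^1*? + (-1)^2*56 + (-1)^3*41=0
rank(M)=29


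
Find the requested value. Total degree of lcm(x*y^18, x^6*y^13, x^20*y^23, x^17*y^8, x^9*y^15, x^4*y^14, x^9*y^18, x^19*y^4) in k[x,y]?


lcm = componentwise max:
x: max(1,6,20,17,9,4,9,19)=20
y: max(18,13,23,8,15,14,18,4)=23
Total=20+23=43


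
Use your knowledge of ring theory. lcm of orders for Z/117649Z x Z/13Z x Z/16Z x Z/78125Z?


Exponent = lcm of the cyclic orders; pairwise coprime => product.
7^6*13^1*2^4*5^7=117649*13*16*78125=1911796250000


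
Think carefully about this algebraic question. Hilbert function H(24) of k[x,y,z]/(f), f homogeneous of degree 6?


C(26,2)-C(20,2)=325-190=135


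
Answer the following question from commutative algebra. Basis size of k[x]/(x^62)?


Basis: 1,x,...,x^61
dim=62


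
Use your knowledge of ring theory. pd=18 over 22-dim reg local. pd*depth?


pd+depth=22
depth=22-18=4
pd*depth=18*4=72


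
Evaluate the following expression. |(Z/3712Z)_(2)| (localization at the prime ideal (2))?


2-primary part: 3712=2^7*29
Size=2^7=128


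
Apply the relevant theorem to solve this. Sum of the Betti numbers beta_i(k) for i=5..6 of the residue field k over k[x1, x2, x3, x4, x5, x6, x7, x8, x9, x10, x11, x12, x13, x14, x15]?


Koszul resolution: beta_i(k)=C(n,i), n=15
C(15,5)=3003, C(15,6)=5005
Sum=8008


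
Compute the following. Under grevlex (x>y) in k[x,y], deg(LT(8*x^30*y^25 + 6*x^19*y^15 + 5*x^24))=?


LT: 8*x^30*y^25
deg_x=30, deg_y=25
Total=30+25=55


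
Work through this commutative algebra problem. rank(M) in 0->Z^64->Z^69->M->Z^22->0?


Alt sum=0:
(-1)^0*64 + (-1)^1*69 + (-1)^2*? + (-1)^3*22=0
rank(M)=27


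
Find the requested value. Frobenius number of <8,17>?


gcd(8,17)=1 => F=ab-a-b=8*17-8-17=136-25=111


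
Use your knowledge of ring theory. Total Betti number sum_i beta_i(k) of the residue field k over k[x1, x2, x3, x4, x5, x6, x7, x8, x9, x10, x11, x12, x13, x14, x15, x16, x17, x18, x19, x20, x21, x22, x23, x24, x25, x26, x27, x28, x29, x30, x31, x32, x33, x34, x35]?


Koszul resolution: beta_i(k)=C(n,i), n=35
sum_i C(35,i) = 2^35 = 34359738368


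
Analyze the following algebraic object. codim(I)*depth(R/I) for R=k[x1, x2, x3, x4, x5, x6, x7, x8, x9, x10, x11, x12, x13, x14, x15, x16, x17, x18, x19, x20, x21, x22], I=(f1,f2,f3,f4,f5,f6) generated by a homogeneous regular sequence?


codim=6, depth=dim(R/I)=22-6=16
Product=6*16=96


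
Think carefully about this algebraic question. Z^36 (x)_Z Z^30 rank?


rank(M(x)N) = rank(M)*rank(N)
36*30 = 1080


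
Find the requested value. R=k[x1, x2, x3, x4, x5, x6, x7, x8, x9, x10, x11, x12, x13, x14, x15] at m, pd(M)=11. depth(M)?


pd+depth=depth(R)=15
depth=15-11=4


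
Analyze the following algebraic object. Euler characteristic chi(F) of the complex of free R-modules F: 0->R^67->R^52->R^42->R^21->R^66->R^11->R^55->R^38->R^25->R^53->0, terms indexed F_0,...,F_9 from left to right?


chi = sum (-1)^i * rank:
(-1)^0*67=67
(-1)^1*52=-52
(-1)^2*42=42
(-1)^3*21=-21
(-1)^4*66=66
(-1)^5*11=-11
(-1)^6*55=55
(-1)^7*38=-38
(-1)^8*25=25
(-1)^9*53=-53
chi=80


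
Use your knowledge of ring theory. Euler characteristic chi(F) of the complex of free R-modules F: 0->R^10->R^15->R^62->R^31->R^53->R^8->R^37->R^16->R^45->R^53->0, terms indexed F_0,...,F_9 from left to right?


chi = sum (-1)^i * rank:
(-1)^0*10=10
(-1)^1*15=-15
(-1)^2*62=62
(-1)^3*31=-31
(-1)^4*53=53
(-1)^5*8=-8
(-1)^6*37=37
(-1)^7*16=-16
(-1)^8*45=45
(-1)^9*53=-53
chi=84


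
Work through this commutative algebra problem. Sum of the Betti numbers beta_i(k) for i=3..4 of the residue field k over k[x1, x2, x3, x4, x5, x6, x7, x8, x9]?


Koszul resolution: beta_i(k)=C(n,i), n=9
C(9,3)=84, C(9,4)=126
Sum=210


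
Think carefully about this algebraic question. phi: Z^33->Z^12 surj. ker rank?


rank(ker) = 33-12 = 21


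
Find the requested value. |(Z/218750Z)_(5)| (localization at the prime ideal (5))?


5-primary part: 218750=5^6*14
Size=5^6=15625


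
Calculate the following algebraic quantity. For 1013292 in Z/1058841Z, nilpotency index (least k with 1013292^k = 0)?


1013292^k mod 1058841:
k=1: 1013292
k=2: 441882
k=3: 225351
k=4: 950796
k=5: 907578
k=6: 0
First zero at k = 6


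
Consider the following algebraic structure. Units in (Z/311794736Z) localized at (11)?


Local ring = Z/19487171Z.
phi(19487171) = 11^6*(11-1) = 17715610


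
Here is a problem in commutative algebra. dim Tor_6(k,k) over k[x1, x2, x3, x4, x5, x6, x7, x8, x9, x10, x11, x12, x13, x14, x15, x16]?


Koszul: C(n,i)=C(16,6)=8008


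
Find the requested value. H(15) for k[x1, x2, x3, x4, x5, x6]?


C(d+n-1,n-1)=C(20,5)=15504


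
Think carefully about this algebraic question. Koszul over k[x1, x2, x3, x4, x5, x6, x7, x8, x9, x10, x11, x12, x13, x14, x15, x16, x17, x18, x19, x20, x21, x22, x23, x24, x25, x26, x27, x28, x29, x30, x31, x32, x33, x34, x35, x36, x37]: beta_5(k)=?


C(n,i)=C(37,5)=435897


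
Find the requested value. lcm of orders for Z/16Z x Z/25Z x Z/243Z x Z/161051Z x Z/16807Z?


Exponent = lcm of the cyclic orders; pairwise coprime => product.
2^4*5^2*3^5*11^5*7^5=16*25*243*161051*16807=263099420060400


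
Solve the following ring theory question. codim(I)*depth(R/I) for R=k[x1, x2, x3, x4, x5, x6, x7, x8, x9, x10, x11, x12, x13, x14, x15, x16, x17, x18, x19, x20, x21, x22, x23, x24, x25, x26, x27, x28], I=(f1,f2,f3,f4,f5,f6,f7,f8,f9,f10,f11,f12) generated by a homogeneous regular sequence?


codim=12, depth=dim(R/I)=28-12=16
Product=12*16=192


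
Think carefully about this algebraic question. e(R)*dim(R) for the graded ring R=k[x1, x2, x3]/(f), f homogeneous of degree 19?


e(R)=deg(f)=19, dim(R)=3-1=2
e*dim=19*2=38


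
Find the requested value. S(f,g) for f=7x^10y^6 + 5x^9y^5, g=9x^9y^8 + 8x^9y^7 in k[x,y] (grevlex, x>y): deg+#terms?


LT(f)=7x^10y^6, LT(g)=9x^9y^8
lcm(LM)=x^10y^8
S(f,g) (scaled by 63 to clear denominators) = 9y^2*f - 7x*g = -56x^10y^7 + 45x^9y^7
2 terms, deg 17.
17+2=19


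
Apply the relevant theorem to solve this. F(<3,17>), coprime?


gcd(3,17)=1 => F=ab-a-b=3*17-3-17=51-20=31


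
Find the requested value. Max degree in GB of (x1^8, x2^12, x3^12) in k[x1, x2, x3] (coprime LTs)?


Pure powers, coprime LTs => already GB.
Degrees: 8, 12, 12
Max=12


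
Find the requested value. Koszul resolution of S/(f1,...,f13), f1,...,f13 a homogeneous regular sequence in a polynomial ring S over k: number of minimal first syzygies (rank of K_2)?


Regular sequence => Koszul complex is the minimal free resolution.
Syz_1 minimally generated by Koszul relations f_i*e_j - f_j*e_i (i<j): mu(Syz_1) = beta_2 = C(m,2) = m(m-1)/2
m=13
13*12/2 = 78


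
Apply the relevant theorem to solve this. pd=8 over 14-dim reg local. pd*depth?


pd+depth=14
depth=14-8=6
pd*depth=8*6=48


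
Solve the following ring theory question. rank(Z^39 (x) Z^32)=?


rank(M(x)N) = rank(M)*rank(N)
39*32 = 1248


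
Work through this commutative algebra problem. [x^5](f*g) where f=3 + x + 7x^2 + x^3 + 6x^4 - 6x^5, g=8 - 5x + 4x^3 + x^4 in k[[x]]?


[x^5] = sum a_i*b_j, i+j=5
  1*1=1
  7*4=28
  6*-5=-30
  -6*8=-48
Sum=-49


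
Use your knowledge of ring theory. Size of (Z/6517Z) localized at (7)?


7-primary part: 6517=7^3*19
Size=7^3=343


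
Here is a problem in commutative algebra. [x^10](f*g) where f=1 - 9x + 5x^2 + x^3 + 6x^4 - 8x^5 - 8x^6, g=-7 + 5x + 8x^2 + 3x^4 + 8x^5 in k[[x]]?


[x^10] = sum a_i*b_j, i+j=10
  -8*8=-64
  -8*3=-24
Sum=-88


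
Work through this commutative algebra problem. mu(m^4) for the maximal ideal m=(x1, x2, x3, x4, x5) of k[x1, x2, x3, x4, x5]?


Graded Nakayama: mu(m^d) = dim_k (m^d/m^(d+1)) = #degree-4 monomials in 5 vars
C(n+d-1,d)=C(8,4)=70


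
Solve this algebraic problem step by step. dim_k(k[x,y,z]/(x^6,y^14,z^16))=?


Basis: x^iy^jz^k, i<6,j<14,k<16
6*14*16=1344


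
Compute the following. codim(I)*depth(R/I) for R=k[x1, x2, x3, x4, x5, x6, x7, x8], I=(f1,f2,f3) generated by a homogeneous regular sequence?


codim=3, depth=dim(R/I)=8-3=5
Product=3*5=15


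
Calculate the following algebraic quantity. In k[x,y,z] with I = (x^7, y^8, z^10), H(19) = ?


Need i<7, j<8, k<10 with i+j+k=19.
For each i, j ranges over max(0,19-i-9)..min(7,19-i):
  i=0: j in [10,7] -> 0
  i=1: j in [9,7] -> 0
  i=2: j in [8,7] -> 0
  i=3: j in [7,7] -> 1
  i=4: j in [6,7] -> 2
  i=5: j in [5,7] -> 3
  i=6: j in [4,7] -> 4
H(19) = 0+0+0+1+2+3+4 = 10


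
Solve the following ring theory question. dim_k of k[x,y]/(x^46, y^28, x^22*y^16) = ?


k[x,y]/I, I = (x^46, y^28, x^22*y^16)
Rect: 46x28=1288. Corner: (46-22)x(28-16)=288.
dim = 1288-288 = 1000


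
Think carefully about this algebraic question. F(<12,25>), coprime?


gcd(12,25)=1 => F=ab-a-b=12*25-12-25=300-37=263


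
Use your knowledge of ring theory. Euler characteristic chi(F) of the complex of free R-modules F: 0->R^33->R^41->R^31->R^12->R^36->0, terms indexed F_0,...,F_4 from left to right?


chi = sum (-1)^i * rank:
(-1)^0*33=33
(-1)^1*41=-41
(-1)^2*31=31
(-1)^3*12=-12
(-1)^4*36=36
chi=47


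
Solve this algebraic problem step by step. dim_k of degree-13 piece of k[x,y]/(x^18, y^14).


k[x,y], I = (x^18, y^14), d = 13
Need i < 18 and d-i < 14.
Range: 0 <= i <= 13.
H(13) = 14


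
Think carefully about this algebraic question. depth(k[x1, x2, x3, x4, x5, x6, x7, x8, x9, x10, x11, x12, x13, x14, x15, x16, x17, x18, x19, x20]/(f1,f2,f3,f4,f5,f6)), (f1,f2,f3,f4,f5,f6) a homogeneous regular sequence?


depth(R)=20
depth(R/I)=20-6=14


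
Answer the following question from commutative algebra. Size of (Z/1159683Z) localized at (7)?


7-primary part: 1159683=7^5*69
Size=7^5=16807


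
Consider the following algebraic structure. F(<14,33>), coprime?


gcd(14,33)=1 => F=ab-a-b=14*33-14-33=462-47=415


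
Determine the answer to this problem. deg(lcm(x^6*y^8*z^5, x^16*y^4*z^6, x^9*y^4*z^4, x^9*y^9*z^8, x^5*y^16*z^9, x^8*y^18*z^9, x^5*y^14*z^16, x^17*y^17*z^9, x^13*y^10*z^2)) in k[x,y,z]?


lcm = componentwise max:
x: max(6,16,9,9,5,8,5,17,13)=17
y: max(8,4,4,9,16,18,14,17,10)=18
z: max(5,6,4,8,9,9,16,9,2)=16
Total=17+18+16=51


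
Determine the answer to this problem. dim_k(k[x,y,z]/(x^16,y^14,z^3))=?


Basis: x^iy^jz^k, i<16,j<14,k<3
16*14*3=672


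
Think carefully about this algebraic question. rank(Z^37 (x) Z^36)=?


rank(M(x)N) = rank(M)*rank(N)
37*36 = 1332


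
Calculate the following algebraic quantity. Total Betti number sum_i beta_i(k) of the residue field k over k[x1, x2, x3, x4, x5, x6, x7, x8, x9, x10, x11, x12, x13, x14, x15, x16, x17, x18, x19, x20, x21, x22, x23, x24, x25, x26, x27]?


Koszul resolution: beta_i(k)=C(n,i), n=27
sum_i C(27,i) = 2^27 = 134217728


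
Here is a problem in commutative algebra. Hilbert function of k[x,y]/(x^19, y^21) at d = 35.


k[x,y], I = (x^19, y^21), d = 35
Need i < 19 and d-i < 21.
Range: 15 <= i <= 18.
H(35) = 4


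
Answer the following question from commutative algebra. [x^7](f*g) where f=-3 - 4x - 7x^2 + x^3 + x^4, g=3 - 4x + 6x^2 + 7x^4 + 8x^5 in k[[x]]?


[x^7] = sum a_i*b_j, i+j=7
  -7*8=-56
  1*7=7
Sum=-49


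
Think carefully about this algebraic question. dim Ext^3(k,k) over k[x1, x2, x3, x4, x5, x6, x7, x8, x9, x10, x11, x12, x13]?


C(n,i)=C(13,3)=286


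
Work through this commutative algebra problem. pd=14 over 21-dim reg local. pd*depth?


pd+depth=21
depth=21-14=7
pd*depth=14*7=98


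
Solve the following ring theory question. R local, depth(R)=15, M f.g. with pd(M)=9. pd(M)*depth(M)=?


pd+depth=15
depth=15-9=6
pd*depth=9*6=54


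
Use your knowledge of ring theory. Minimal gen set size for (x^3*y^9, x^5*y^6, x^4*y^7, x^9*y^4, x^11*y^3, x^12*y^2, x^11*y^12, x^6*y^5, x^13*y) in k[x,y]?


Remove redundant (divisible by others).
x^11*y^12 redundant.
Min: x^13*y, x^12*y^2, x^11*y^3, x^9*y^4, x^6*y^5, x^5*y^6, x^4*y^7, x^3*y^9
Count=8


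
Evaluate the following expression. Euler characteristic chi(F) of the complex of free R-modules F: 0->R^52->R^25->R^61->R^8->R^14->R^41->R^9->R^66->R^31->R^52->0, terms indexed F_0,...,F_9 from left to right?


chi = sum (-1)^i * rank:
(-1)^0*52=52
(-1)^1*25=-25
(-1)^2*61=61
(-1)^3*8=-8
(-1)^4*14=14
(-1)^5*41=-41
(-1)^6*9=9
(-1)^7*66=-66
(-1)^8*31=31
(-1)^9*52=-52
chi=-25


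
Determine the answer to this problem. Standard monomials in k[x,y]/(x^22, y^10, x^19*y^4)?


k[x,y]/I, I = (x^22, y^10, x^19*y^4)
Rect: 22x10=220. Corner: (22-19)x(10-4)=18.
dim = 220-18 = 202


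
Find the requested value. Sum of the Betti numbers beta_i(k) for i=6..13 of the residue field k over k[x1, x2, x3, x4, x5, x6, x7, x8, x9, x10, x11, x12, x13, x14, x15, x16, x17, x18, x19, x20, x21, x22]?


Koszul resolution: beta_i(k)=C(n,i), n=22
C(22,6)=74613, C(22,7)=170544, C(22,8)=319770, C(22,9)=497420, C(22,10)=646646, C(22,11)=705432, C(22,12)=646646, C(22,13)=497420
Sum=3558491


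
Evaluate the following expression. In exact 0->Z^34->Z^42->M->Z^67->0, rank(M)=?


Alt sum=0:
(-1)^0*34 + (-1)^1*42 + (-1)^2*? + (-1)^3*67=0
rank(M)=75


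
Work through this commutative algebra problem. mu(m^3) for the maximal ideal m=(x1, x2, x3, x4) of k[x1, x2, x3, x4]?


Graded Nakayama: mu(m^d) = dim_k (m^d/m^(d+1)) = #degree-3 monomials in 4 vars
C(n+d-1,d)=C(6,3)=20


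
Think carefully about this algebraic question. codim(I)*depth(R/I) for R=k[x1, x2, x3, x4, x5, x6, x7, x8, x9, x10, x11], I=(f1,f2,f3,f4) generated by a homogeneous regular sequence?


codim=4, depth=dim(R/I)=11-4=7
Product=4*7=28


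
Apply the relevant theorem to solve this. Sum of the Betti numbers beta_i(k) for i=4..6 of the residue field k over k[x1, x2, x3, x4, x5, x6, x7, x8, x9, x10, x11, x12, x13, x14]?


Koszul resolution: beta_i(k)=C(n,i), n=14
C(14,4)=1001, C(14,5)=2002, C(14,6)=3003
Sum=6006


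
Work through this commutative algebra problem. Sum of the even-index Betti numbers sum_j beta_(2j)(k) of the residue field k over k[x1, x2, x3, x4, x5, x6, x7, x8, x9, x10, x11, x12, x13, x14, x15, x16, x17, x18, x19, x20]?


Koszul resolution: beta_i(k)=C(n,i), n=20
sum_even C(20,i) = 2^(n-1) = 2^19 = 524288


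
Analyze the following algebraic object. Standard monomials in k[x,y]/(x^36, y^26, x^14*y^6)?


k[x,y]/I, I = (x^36, y^26, x^14*y^6)
Rect: 36x26=936. Corner: (36-14)x(26-6)=440.
dim = 936-440 = 496


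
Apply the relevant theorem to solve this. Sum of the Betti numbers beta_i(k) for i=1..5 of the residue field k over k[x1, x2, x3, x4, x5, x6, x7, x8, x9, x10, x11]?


Koszul resolution: beta_i(k)=C(n,i), n=11
C(11,1)=11, C(11,2)=55, C(11,3)=165, C(11,4)=330, C(11,5)=462
Sum=1023


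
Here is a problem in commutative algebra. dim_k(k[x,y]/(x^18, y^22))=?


Basis: x^i*y^j, i<18, j<22
18*22=396


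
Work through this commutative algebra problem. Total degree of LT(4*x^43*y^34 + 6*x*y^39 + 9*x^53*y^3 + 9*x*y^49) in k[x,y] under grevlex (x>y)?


LT: 4*x^43*y^34
deg_x=43, deg_y=34
Total=43+34=77


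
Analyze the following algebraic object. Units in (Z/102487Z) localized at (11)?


Local ring = Z/14641Z.
phi(14641) = 11^3*(11-1) = 13310


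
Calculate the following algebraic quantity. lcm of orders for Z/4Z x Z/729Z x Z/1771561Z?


Exponent = lcm of the cyclic orders; pairwise coprime => product.
2^2*3^6*11^6=4*729*1771561=5165871876


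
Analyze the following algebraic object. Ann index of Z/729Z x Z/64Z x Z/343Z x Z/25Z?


Exponent = lcm of the cyclic orders; pairwise coprime => product.
3^6*2^6*7^3*5^2=729*64*343*25=400075200


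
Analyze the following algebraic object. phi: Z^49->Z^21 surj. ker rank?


rank(ker) = 49-21 = 28


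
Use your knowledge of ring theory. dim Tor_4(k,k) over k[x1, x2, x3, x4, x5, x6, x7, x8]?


Koszul: C(n,i)=C(8,4)=70


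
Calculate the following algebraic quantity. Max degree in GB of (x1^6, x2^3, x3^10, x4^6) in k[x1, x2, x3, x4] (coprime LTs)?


Pure powers, coprime LTs => already GB.
Degrees: 6, 3, 10, 6
Max=10


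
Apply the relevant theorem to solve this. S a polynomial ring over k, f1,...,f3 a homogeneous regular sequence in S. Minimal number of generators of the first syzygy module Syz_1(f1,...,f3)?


Regular sequence => Koszul complex is the minimal free resolution.
Syz_1 minimally generated by Koszul relations f_i*e_j - f_j*e_i (i<j): mu(Syz_1) = beta_2 = C(m,2) = m(m-1)/2
m=3
3*2/2 = 3


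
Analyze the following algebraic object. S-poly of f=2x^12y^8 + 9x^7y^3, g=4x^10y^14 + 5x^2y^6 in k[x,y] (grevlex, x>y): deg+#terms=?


LT(f)=2x^12y^8, LT(g)=4x^10y^14
lcm(LM)=x^12y^14
S(f,g) (scaled by 8 to clear denominators) = 4y^6*f - 2x^2*g = 36x^7y^9 - 10x^4y^6
2 terms, deg 16.
16+2=18


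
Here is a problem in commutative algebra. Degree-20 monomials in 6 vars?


C(d+n-1,n-1)=C(25,5)=53130


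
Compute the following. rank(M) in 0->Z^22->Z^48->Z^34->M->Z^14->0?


Alt sum=0:
(-1)^0*22 + (-1)^1*48 + (-1)^2*34 + (-1)^3*? + (-1)^4*14=0
rank(M)=22


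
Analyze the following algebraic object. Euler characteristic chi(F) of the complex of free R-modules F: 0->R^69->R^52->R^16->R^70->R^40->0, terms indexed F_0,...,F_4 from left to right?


chi = sum (-1)^i * rank:
(-1)^0*69=69
(-1)^1*52=-52
(-1)^2*16=16
(-1)^3*70=-70
(-1)^4*40=40
chi=3


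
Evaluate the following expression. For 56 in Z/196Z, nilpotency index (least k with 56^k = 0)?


56^k mod 196:
k=1: 56
k=2: 0
First zero at k = 2


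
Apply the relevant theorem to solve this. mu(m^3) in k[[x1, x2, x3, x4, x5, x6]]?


C(n+d-1,d)=C(8,3)=56


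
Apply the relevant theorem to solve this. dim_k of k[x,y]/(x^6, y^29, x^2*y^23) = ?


k[x,y]/I, I = (x^6, y^29, x^2*y^23)
Rect: 6x29=174. Corner: (6-2)x(29-23)=24.
dim = 174-24 = 150


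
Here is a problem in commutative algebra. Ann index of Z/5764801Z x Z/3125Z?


Exponent = lcm of the cyclic orders; pairwise coprime => product.
7^8*5^5=5764801*3125=18015003125


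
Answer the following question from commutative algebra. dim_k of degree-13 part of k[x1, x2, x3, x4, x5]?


C(d+n-1,n-1)=C(17,4)=2380


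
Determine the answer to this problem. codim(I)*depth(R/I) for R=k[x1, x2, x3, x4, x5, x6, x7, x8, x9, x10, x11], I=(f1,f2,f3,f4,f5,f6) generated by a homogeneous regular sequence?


codim=6, depth=dim(R/I)=11-6=5
Product=6*5=30


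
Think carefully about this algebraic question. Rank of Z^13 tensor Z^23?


rank(M(x)N) = rank(M)*rank(N)
13*23 = 299


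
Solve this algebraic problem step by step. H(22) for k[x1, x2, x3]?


C(d+n-1,n-1)=C(24,2)=276


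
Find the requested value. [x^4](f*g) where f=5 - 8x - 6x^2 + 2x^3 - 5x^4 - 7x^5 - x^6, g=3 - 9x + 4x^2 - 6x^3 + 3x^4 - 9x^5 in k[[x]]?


[x^4] = sum a_i*b_j, i+j=4
  5*3=15
  -8*-6=48
  -6*4=-24
  2*-9=-18
  -5*3=-15
Sum=6


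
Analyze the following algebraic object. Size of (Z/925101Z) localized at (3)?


3-primary part: 925101=3^9*47
Size=3^9=19683


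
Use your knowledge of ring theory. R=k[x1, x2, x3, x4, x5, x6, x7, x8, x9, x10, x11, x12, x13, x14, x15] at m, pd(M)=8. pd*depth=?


pd+depth=15
depth=15-8=7
pd*depth=8*7=56


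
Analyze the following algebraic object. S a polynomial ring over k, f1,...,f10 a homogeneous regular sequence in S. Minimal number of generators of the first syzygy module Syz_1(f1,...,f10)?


Regular sequence => Koszul complex is the minimal free resolution.
Syz_1 minimally generated by Koszul relations f_i*e_j - f_j*e_i (i<j): mu(Syz_1) = beta_2 = C(m,2) = m(m-1)/2
m=10
10*9/2 = 45


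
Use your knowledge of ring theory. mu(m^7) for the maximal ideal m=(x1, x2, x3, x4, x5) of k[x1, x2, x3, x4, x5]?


Graded Nakayama: mu(m^d) = dim_k (m^d/m^(d+1)) = #degree-7 monomials in 5 vars
C(n+d-1,d)=C(11,7)=330


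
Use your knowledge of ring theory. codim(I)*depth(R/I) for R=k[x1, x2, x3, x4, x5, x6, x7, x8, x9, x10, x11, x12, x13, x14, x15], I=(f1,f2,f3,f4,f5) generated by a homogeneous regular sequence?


codim=5, depth=dim(R/I)=15-5=10
Product=5*10=50


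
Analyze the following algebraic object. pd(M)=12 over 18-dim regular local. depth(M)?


pd+depth=depth(R)=18
depth=18-12=6


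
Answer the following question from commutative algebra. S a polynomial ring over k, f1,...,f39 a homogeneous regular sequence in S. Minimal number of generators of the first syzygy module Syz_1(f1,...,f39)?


Regular sequence => Koszul complex is the minimal free resolution.
Syz_1 minimally generated by Koszul relations f_i*e_j - f_j*e_i (i<j): mu(Syz_1) = beta_2 = C(m,2) = m(m-1)/2
m=39
39*38/2 = 741


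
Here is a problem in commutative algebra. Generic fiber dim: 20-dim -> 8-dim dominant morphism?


dim(fiber)=dim(X)-dim(Y)=20-8=12


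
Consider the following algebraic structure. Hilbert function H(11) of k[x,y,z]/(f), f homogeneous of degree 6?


C(13,2)-C(7,2)=78-21=57


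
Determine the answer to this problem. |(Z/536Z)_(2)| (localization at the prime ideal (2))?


2-primary part: 536=2^3*67
Size=2^3=8


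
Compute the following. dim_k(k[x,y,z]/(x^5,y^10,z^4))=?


Basis: x^iy^jz^k, i<5,j<10,k<4
5*10*4=200


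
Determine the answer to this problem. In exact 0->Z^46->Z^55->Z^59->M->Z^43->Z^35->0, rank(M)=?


Alt sum=0:
(-1)^0*46 + (-1)^1*55 + (-1)^2*59 + (-1)^3*? + (-1)^4*43 + (-1)^5*35=0
rank(M)=58


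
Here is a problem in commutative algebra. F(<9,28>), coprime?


gcd(9,28)=1 => F=ab-a-b=9*28-9-28=252-37=215


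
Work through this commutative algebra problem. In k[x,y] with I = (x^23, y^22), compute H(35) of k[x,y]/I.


k[x,y], I = (x^23, y^22), d = 35
Need i < 23 and d-i < 22.
Range: 14 <= i <= 22.
H(35) = 9


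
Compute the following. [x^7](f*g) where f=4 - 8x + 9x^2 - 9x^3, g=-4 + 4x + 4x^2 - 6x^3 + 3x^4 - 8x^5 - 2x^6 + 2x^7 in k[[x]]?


[x^7] = sum a_i*b_j, i+j=7
  4*2=8
  -8*-2=16
  9*-8=-72
  -9*3=-27
Sum=-75


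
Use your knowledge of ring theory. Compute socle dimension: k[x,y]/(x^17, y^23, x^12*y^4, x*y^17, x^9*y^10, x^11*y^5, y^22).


Socle = ann(m) = span of standard monomials u with x*u, y*u in I (staircase corners).
Redundant generators: y^23
Minimal generators: x^17, x^12*y^4, x^11*y^5, x^9*y^10, x*y^17, y^22
Corners: y^21, x^8y^16, x^10y^9, x^11y^4, x^16y^3
Socle dim=5


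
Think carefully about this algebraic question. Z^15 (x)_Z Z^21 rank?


rank(M(x)N) = rank(M)*rank(N)
15*21 = 315


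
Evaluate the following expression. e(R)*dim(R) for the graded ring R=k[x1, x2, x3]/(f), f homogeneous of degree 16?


e(R)=deg(f)=16, dim(R)=3-1=2
e*dim=16*2=32


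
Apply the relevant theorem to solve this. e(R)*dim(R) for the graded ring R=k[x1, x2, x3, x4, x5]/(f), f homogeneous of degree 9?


e(R)=deg(f)=9, dim(R)=5-1=4
e*dim=9*4=36


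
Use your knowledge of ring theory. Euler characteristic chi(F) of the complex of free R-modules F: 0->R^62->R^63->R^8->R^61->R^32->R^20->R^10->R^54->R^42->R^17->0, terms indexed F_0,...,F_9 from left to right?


chi = sum (-1)^i * rank:
(-1)^0*62=62
(-1)^1*63=-63
(-1)^2*8=8
(-1)^3*61=-61
(-1)^4*32=32
(-1)^5*20=-20
(-1)^6*10=10
(-1)^7*54=-54
(-1)^8*42=42
(-1)^9*17=-17
chi=-61


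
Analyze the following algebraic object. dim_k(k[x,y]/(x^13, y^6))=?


Basis: x^i*y^j, i<13, j<6
13*6=78


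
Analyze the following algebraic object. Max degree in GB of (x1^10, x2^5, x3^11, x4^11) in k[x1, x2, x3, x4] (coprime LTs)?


Pure powers, coprime LTs => already GB.
Degrees: 10, 5, 11, 11
Max=11


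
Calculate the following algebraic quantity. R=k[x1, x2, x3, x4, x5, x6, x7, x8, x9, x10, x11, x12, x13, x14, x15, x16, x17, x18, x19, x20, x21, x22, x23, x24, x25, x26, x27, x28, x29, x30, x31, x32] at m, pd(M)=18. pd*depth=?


pd+depth=32
depth=32-18=14
pd*depth=18*14=252


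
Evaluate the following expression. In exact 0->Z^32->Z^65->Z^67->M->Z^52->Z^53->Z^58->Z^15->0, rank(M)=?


Alt sum=0:
(-1)^0*32 + (-1)^1*65 + (-1)^2*67 + (-1)^3*? + (-1)^4*52 + (-1)^5*53 + (-1)^6*58 + (-1)^7*15=0
rank(M)=76


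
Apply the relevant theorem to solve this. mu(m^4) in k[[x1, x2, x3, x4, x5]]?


C(n+d-1,d)=C(8,4)=70


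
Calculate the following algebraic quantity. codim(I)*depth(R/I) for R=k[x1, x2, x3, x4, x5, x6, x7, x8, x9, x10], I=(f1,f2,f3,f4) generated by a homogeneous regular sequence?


codim=4, depth=dim(R/I)=10-4=6
Product=4*6=24


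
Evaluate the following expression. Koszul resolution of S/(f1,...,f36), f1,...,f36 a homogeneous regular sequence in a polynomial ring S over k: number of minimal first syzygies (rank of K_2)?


Regular sequence => Koszul complex is the minimal free resolution.
Syz_1 minimally generated by Koszul relations f_i*e_j - f_j*e_i (i<j): mu(Syz_1) = beta_2 = C(m,2) = m(m-1)/2
m=36
36*35/2 = 630


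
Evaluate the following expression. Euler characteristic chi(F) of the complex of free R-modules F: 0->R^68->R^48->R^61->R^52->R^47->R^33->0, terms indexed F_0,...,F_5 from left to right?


chi = sum (-1)^i * rank:
(-1)^0*68=68
(-1)^1*48=-48
(-1)^2*61=61
(-1)^3*52=-52
(-1)^4*47=47
(-1)^5*33=-33
chi=43


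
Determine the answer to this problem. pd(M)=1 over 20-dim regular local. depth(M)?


pd+depth=depth(R)=20
depth=20-1=19


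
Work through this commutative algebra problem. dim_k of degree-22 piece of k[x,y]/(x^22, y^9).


k[x,y], I = (x^22, y^9), d = 22
Need i < 22 and d-i < 9.
Range: 14 <= i <= 21.
H(22) = 8


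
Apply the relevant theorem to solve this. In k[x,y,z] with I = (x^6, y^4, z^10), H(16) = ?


Need i<6, j<4, k<10 with i+j+k=16.
For each i, j ranges over max(0,16-i-9)..min(3,16-i):
  i=0: j in [7,3] -> 0
  i=1: j in [6,3] -> 0
  i=2: j in [5,3] -> 0
  i=3: j in [4,3] -> 0
  i=4: j in [3,3] -> 1
  i=5: j in [2,3] -> 2
H(16) = 0+0+0+0+1+2 = 3


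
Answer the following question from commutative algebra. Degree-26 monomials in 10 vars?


C(d+n-1,n-1)=C(35,9)=70607460


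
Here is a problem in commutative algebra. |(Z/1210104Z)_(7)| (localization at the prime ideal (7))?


7-primary part: 1210104=7^5*72
Size=7^5=16807


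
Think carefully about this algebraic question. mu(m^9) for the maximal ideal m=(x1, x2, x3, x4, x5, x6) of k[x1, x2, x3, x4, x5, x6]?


Graded Nakayama: mu(m^d) = dim_k (m^d/m^(d+1)) = #degree-9 monomials in 6 vars
C(n+d-1,d)=C(14,9)=2002


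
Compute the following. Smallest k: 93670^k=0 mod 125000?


93670^k mod 125000:
k=1: 93670
k=2: 68900
k=3: 113000
k=4: 85000
k=5: 75000
k=6: 0
First zero at k = 6


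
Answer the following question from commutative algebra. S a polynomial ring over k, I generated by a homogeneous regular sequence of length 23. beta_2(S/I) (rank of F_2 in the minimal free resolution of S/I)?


Regular sequence => Koszul complex is the minimal free resolution.
Syz_1 minimally generated by Koszul relations f_i*e_j - f_j*e_i (i<j): mu(Syz_1) = beta_2 = C(m,2) = m(m-1)/2
m=23
23*22/2 = 253


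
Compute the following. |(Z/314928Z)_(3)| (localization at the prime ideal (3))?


3-primary part: 314928=3^9*16
Size=3^9=19683


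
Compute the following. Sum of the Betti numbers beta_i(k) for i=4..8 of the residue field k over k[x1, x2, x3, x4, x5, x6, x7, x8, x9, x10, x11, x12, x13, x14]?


Koszul resolution: beta_i(k)=C(n,i), n=14
C(14,4)=1001, C(14,5)=2002, C(14,6)=3003, C(14,7)=3432, C(14,8)=3003
Sum=12441


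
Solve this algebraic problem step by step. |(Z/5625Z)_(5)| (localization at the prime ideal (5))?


5-primary part: 5625=5^4*9
Size=5^4=625


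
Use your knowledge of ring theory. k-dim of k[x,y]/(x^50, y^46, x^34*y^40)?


k[x,y]/I, I = (x^50, y^46, x^34*y^40)
Rect: 50x46=2300. Corner: (50-34)x(46-40)=96.
dim = 2300-96 = 2204


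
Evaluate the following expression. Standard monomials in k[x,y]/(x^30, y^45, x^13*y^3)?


k[x,y]/I, I = (x^30, y^45, x^13*y^3)
Rect: 30x45=1350. Corner: (30-13)x(45-3)=714.
dim = 1350-714 = 636


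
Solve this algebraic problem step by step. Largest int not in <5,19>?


gcd(5,19)=1 => F=ab-a-b=5*19-5-19=95-24=71


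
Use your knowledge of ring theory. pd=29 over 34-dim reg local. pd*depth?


pd+depth=34
depth=34-29=5
pd*depth=29*5=145


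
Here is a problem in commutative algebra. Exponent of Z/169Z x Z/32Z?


Exponent = lcm of the cyclic orders; pairwise coprime => product.
13^2*2^5=169*32=5408


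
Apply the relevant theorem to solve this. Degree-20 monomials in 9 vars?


C(d+n-1,n-1)=C(28,8)=3108105


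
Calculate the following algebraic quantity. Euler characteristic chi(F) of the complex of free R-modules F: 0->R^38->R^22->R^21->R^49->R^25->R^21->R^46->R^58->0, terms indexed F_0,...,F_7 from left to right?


chi = sum (-1)^i * rank:
(-1)^0*38=38
(-1)^1*22=-22
(-1)^2*21=21
(-1)^3*49=-49
(-1)^4*25=25
(-1)^5*21=-21
(-1)^6*46=46
(-1)^7*58=-58
chi=-20


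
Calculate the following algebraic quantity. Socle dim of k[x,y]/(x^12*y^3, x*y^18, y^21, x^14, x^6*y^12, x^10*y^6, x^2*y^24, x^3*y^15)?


Socle = ann(m) = span of standard monomials u with x*u, y*u in I (staircase corners).
Redundant generators: x^2*y^24
Minimal generators: x^14, x^12*y^3, x^10*y^6, x^6*y^12, x^3*y^15, x*y^18, y^21
Corners: y^20, x^2y^17, x^5y^14, x^9y^11, x^11y^5, x^13y^2
Socle dim=6


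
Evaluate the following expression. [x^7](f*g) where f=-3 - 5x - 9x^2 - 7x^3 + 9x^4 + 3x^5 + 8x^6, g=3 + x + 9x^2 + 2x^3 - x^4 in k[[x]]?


[x^7] = sum a_i*b_j, i+j=7
  -7*-1=7
  9*2=18
  3*9=27
  8*1=8
Sum=60


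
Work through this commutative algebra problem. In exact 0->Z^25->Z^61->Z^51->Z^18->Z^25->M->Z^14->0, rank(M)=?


Alt sum=0:
(-1)^0*25 + (-1)^1*61 + (-1)^2*51 + (-1)^3*18 + (-1)^4*25 + (-1)^5*? + (-1)^6*14=0
rank(M)=36


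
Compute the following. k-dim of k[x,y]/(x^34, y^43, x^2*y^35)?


k[x,y]/I, I = (x^34, y^43, x^2*y^35)
Rect: 34x43=1462. Corner: (34-2)x(43-35)=256.
dim = 1462-256 = 1206


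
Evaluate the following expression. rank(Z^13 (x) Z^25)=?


rank(M(x)N) = rank(M)*rank(N)
13*25 = 325


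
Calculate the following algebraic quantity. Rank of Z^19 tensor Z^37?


rank(M(x)N) = rank(M)*rank(N)
19*37 = 703


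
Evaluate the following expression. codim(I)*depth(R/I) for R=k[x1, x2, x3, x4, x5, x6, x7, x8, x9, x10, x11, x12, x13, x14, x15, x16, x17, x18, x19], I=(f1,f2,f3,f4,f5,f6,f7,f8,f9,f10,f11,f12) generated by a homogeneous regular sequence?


codim=12, depth=dim(R/I)=19-12=7
Product=12*7=84


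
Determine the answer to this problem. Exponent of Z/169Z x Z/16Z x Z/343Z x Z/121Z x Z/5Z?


Exponent = lcm of the cyclic orders; pairwise coprime => product.
13^2*2^4*7^3*11^2*5^1=169*16*343*121*5=561120560


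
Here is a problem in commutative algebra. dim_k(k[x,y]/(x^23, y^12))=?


Basis: x^i*y^j, i<23, j<12
23*12=276


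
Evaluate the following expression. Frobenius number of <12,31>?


gcd(12,31)=1 => F=ab-a-b=12*31-12-31=372-43=329


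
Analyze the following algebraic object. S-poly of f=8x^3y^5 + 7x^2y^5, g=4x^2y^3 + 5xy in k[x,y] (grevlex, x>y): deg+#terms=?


LT(f)=8x^3y^5, LT(g)=4x^2y^3
lcm(LM)=x^3y^5
S(f,g) (scaled by 32 to clear denominators) = 4*f - 8xy^2*g = 28x^2y^5 - 40x^2y^3
2 terms, deg 7.
7+2=9


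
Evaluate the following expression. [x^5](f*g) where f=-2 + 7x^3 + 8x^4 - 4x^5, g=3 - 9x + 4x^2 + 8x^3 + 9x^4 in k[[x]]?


[x^5] = sum a_i*b_j, i+j=5
  7*4=28
  8*-9=-72
  -4*3=-12
Sum=-56


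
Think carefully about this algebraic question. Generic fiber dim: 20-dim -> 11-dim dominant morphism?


dim(fiber)=dim(X)-dim(Y)=20-11=9


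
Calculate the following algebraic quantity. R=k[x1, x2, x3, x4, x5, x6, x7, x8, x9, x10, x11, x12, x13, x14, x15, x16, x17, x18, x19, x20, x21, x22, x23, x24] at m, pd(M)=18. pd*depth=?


pd+depth=24
depth=24-18=6
pd*depth=18*6=108


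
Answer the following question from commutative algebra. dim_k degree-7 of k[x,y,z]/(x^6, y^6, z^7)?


Need i<6, j<6, k<7 with i+j+k=7.
For each i, j ranges over max(0,7-i-6)..min(5,7-i):
  i=0: j in [1,5] -> 5
  i=1: j in [0,5] -> 6
  i=2: j in [0,5] -> 6
  i=3: j in [0,4] -> 5
  i=4: j in [0,3] -> 4
  i=5: j in [0,2] -> 3
H(7) = 5+6+6+5+4+3 = 29


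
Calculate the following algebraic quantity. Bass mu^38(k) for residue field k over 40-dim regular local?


C(n,i)=C(40,38)=780


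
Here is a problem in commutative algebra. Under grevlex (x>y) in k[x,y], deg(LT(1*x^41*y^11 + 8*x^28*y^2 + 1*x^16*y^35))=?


LT: 1*x^41*y^11
deg_x=41, deg_y=11
Total=41+11=52


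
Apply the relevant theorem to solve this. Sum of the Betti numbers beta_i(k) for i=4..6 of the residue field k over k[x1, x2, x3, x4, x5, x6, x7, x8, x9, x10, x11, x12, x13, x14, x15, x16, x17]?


Koszul resolution: beta_i(k)=C(n,i), n=17
C(17,4)=2380, C(17,5)=6188, C(17,6)=12376
Sum=20944


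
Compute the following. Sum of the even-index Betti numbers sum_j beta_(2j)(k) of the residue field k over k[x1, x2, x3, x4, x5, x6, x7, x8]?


Koszul resolution: beta_i(k)=C(n,i), n=8
sum_even C(8,i) = 2^(n-1) = 2^7 = 128


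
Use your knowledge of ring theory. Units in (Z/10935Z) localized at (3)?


Local ring = Z/2187Z.
phi(2187) = 3^6*(3-1) = 1458


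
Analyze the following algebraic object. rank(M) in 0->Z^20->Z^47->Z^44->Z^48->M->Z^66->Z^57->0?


Alt sum=0:
(-1)^0*20 + (-1)^1*47 + (-1)^2*44 + (-1)^3*48 + (-1)^4*? + (-1)^5*66 + (-1)^6*57=0
rank(M)=40


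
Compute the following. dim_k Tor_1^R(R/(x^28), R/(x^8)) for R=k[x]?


Tor_1(R/I,R/J)=(I cap J)/IJ=(x^28)/(x^36)
dim=36-28=min(28,8)=8


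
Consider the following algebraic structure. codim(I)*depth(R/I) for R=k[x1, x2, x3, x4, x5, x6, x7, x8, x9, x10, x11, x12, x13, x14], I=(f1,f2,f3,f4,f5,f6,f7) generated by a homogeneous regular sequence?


codim=7, depth=dim(R/I)=14-7=7
Product=7*7=49


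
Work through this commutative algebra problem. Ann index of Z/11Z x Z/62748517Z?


Exponent = lcm of the cyclic orders; pairwise coprime => product.
11^1*13^7=11*62748517=690233687


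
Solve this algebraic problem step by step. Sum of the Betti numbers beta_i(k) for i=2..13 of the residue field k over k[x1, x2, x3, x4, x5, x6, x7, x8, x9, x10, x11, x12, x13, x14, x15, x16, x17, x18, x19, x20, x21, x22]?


Koszul resolution: beta_i(k)=C(n,i), n=22
C(22,2)=231, C(22,3)=1540, C(22,4)=7315, C(22,5)=26334, C(22,6)=74613, C(22,7)=170544, C(22,8)=319770, C(22,9)=497420, C(22,10)=646646, C(22,11)=705432, C(22,12)=646646, C(22,13)=497420
Sum=3593911


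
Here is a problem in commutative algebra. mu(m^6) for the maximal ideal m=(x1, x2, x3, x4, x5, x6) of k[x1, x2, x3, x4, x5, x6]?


Graded Nakayama: mu(m^d) = dim_k (m^d/m^(d+1)) = #degree-6 monomials in 6 vars
C(n+d-1,d)=C(11,6)=462


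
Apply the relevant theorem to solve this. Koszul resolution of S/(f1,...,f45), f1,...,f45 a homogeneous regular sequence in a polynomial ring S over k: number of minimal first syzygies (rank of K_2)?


Regular sequence => Koszul complex is the minimal free resolution.
Syz_1 minimally generated by Koszul relations f_i*e_j - f_j*e_i (i<j): mu(Syz_1) = beta_2 = C(m,2) = m(m-1)/2
m=45
45*44/2 = 990


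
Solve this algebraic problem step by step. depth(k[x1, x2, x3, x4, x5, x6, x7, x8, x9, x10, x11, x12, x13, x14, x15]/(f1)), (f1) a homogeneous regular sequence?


depth(R)=15
depth(R/I)=15-1=14


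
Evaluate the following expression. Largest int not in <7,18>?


gcd(7,18)=1 => F=ab-a-b=7*18-7-18=126-25=101


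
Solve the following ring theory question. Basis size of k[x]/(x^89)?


Basis: 1,x,...,x^88
dim=89
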